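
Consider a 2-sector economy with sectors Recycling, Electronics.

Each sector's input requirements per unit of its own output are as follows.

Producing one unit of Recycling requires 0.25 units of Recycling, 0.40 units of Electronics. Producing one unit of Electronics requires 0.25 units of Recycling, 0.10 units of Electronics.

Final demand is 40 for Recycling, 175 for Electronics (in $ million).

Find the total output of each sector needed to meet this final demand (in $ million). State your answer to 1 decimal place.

x_R = 138.7, x_E = 256.1

I − A =
  [   0.75    -0.25]
  [  -0.40     0.90]
det(I−A) = (0.75)(0.90) − (-0.25)(-0.40) = 0.5750
adj(I−A) = [[0.90, 0.25], [0.40, 0.75]]
(I − A)⁻¹ = adj(I−A) / det(I−A) ≈
  [   1.5652     0.4348]
  [   0.6957     1.3043]
x = (I − A)⁻¹ d = adj(I−A)·d / det(I−A), with det(I−A) = 0.5750:
  x_R = (0.90·40 + 0.25·175) / 0.5750 = 79.75 / 0.5750 ≈ 138.7
  x_E = (0.40·40 + 0.75·175) / 0.5750 = 147.25 / 0.5750 ≈ 256.1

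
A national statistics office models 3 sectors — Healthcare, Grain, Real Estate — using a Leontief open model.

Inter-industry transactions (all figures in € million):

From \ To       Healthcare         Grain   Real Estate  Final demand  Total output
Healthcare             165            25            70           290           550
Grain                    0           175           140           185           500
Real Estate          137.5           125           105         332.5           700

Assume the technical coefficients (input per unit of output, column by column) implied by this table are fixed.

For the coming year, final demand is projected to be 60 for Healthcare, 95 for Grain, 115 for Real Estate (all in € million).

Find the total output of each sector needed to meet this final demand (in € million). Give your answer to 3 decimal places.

Technical coefficients a_ij = z_ij / X_j:
  a_HH = 165/550 = 0.30, a_GH = 0/550 = 0.00, a_RH = 137.5/550 = 0.25
  a_HG = 25/500 = 0.05, a_GG = 175/500 = 0.35, a_RG = 125/500 = 0.25
  a_HR = 70/700 = 0.10, a_GR = 140/700 = 0.20, a_RR = 105/700 = 0.15
I − A =
  [   0.70    -0.05    -0.10]
  [   0.00     0.65    -0.20]
  [  -0.25    -0.25     0.85]
Cofactors of I−A, C_ij = (−1)^(i+j)·(minor ij) (rows/columns in the sector order above):
  C_11 = (0.65)(0.85) − (-0.20)(-0.25) = 0.5025
  C_12 = −[(0.00)(0.85) − (-0.20)(-0.25)] = 0.0500
  C_13 = (0.00)(-0.25) − (0.65)(-0.25) = 0.1625
  C_21 = −[(-0.05)(0.85) − (-0.10)(-0.25)] = 0.0675
  C_22 = (0.70)(0.85) − (-0.10)(-0.25) = 0.5700
  C_23 = −[(0.70)(-0.25) − (-0.05)(-0.25)] = 0.1875
  C_31 = (-0.05)(-0.20) − (-0.10)(0.65) = 0.0750
  C_32 = −[(0.70)(-0.20) − (-0.10)(0.00)] = 0.1400
  C_33 = (0.70)(0.65) − (-0.05)(0.00) = 0.4550
det(I−A) = Σ_j (I−A)_1j·C_1j = (0.70)(0.5025) + (-0.05)(0.0500) + (-0.10)(0.1625) = 0.3330
adj(I−A) = Cᵀ =
  [ 0.5025   0.0675   0.0750]
  [ 0.0500   0.5700   0.1400]
  [ 0.1625   0.1875   0.4550]
(I − A)⁻¹ = adj(I−A) / det(I−A) ≈
  [   1.5090     0.2027     0.2252]
  [   0.1502     1.7117     0.4204]
  [   0.4880     0.5631     1.3664]
x = (I − A)⁻¹ d = adj(I−A)·d / det(I−A), with det(I−A) = 0.3330:
  x_H = (0.5025·60 + 0.0675·95 + 0.0750·115) / 0.3330 = 45.1875 / 0.3330 ≈ 135.698
  x_G = (0.0500·60 + 0.5700·95 + 0.1400·115) / 0.3330 = 73.25 / 0.3330 ≈ 219.970
  x_R = (0.1625·60 + 0.1875·95 + 0.4550·115) / 0.3330 = 79.8875 / 0.3330 ≈ 239.902

x_H = 135.698, x_G = 219.970, x_R = 239.902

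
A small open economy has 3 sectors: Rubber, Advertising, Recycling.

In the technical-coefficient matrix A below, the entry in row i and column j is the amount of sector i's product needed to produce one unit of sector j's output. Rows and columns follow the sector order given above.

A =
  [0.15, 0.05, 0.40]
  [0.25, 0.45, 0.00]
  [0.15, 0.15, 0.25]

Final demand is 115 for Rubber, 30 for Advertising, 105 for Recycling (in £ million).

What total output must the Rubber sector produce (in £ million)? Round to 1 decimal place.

x_1 = 250.5

I − A =
  [   0.85    -0.05    -0.40]
  [  -0.25     0.55     0.00]
  [  -0.15    -0.15     0.75]
Cofactors of I−A, C_ij = (−1)^(i+j)·(minor ij) (rows/columns in the sector order above):
  C_11 = (0.55)(0.75) − (0.00)(-0.15) = 0.4125
  C_12 = −[(-0.25)(0.75) − (0.00)(-0.15)] = 0.1875
  C_13 = (-0.25)(-0.15) − (0.55)(-0.15) = 0.1200
  C_21 = −[(-0.05)(0.75) − (-0.40)(-0.15)] = 0.0975
  C_22 = (0.85)(0.75) − (-0.40)(-0.15) = 0.5775
  C_23 = −[(0.85)(-0.15) − (-0.05)(-0.15)] = 0.1350
  C_31 = (-0.05)(0.00) − (-0.40)(0.55) = 0.2200
  C_32 = −[(0.85)(0.00) − (-0.40)(-0.25)] = 0.1000
  C_33 = (0.85)(0.55) − (-0.05)(-0.25) = 0.4550
det(I−A) = Σ_j (I−A)_1j·C_1j = (0.85)(0.4125) + (-0.05)(0.1875) + (-0.40)(0.1200) = 0.29325
adj(I−A) = Cᵀ =
  [ 0.4125   0.0975   0.2200]
  [ 0.1875   0.5775   0.1000]
  [ 0.1200   0.1350   0.4550]
(I − A)⁻¹ = adj(I−A) / det(I−A) ≈
  [   1.4066     0.3325     0.7502]
  [   0.6394     1.9693     0.3410]
  [   0.4092     0.4604     1.5516]
x = (I − A)⁻¹ d = adj(I−A)·d / det(I−A), with det(I−A) = 0.29325:
  x_1 = (0.4125·115 + 0.0975·30 + 0.2200·105) / 0.29325 = 73.4625 / 0.29325 ≈ 250.5
  x_2 = (0.1875·115 + 0.5775·30 + 0.1000·105) / 0.29325 = 49.3875 / 0.29325 ≈ 168.4
  x_3 = (0.1200·115 + 0.1350·30 + 0.4550·105) / 0.29325 = 65.625 / 0.29325 ≈ 223.8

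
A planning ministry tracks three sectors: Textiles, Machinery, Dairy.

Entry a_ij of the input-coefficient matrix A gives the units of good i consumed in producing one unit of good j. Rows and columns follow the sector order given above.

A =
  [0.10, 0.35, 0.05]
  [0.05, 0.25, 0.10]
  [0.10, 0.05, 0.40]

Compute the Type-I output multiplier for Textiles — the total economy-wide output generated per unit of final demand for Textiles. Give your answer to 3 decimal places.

I − A =
  [   0.90    -0.35    -0.05]
  [  -0.05     0.75    -0.10]
  [  -0.10    -0.05     0.60]
Cofactors of I−A, C_ij = (−1)^(i+j)·(minor ij) (rows/columns in the sector order above):
  C_11 = (0.75)(0.60) − (-0.10)(-0.05) = 0.4450
  C_12 = −[(-0.05)(0.60) − (-0.10)(-0.10)] = 0.0400
  C_13 = (-0.05)(-0.05) − (0.75)(-0.10) = 0.0775
  C_21 = −[(-0.35)(0.60) − (-0.05)(-0.05)] = 0.2125
  C_22 = (0.90)(0.60) − (-0.05)(-0.10) = 0.5350
  C_23 = −[(0.90)(-0.05) − (-0.35)(-0.10)] = 0.0800
  C_31 = (-0.35)(-0.10) − (-0.05)(0.75) = 0.0725
  C_32 = −[(0.90)(-0.10) − (-0.05)(-0.05)] = 0.0925
  C_33 = (0.90)(0.75) − (-0.35)(-0.05) = 0.6575
det(I−A) = Σ_j (I−A)_1j·C_1j = (0.90)(0.4450) + (-0.35)(0.0400) + (-0.05)(0.0775) = 0.382625
adj(I−A) = Cᵀ =
  [ 0.4450   0.2125   0.0725]
  [ 0.0400   0.5350   0.0925]
  [ 0.0775   0.0800   0.6575]
(I − A)⁻¹ = adj(I−A) / det(I−A) ≈
  [   1.1630     0.5554     0.1895]
  [   0.1045     1.3982     0.2418]
  [   0.2025     0.2091     1.7184]
The output multiplier for sector j is the column-j sum of the Leontief inverse (I − A)⁻¹ = adj(I−A) / det(I−A).
Column T of adj(I−A): (0.4450, 0.0400, 0.0775); det(I−A) = 0.382625.
m_T = (0.4450 + 0.0400 + 0.0775) / 0.382625 = 0.5625 / 0.382625 ≈ 1.470.

m_T = 1.470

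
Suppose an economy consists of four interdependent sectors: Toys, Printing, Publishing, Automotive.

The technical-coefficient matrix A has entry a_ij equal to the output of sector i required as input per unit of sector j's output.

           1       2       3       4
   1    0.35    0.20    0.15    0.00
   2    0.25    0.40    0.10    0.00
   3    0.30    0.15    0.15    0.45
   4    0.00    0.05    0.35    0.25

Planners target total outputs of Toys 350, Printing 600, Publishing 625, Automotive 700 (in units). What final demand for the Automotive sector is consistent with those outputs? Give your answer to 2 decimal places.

d_4 = 276.25

I − A =
  [   0.65    -0.20    -0.15     0.00]
  [  -0.25     0.60    -0.10     0.00]
  [  -0.30    -0.15     0.85    -0.45]
  [   0.00    -0.05    -0.35     0.75]
d = (I − A) x:
  d_1 = (+0.65)·350 + (-0.20)·600 + (-0.15)·625 + (+0.00)·700 = 13.75
  d_2 = (-0.25)·350 + (+0.60)·600 + (-0.10)·625 + (+0.00)·700 = 210.00
  d_3 = (-0.30)·350 + (-0.15)·600 + (+0.85)·625 + (-0.45)·700 = 21.25
  d_4 = (+0.00)·350 + (-0.05)·600 + (-0.35)·625 + (+0.75)·700 = 276.25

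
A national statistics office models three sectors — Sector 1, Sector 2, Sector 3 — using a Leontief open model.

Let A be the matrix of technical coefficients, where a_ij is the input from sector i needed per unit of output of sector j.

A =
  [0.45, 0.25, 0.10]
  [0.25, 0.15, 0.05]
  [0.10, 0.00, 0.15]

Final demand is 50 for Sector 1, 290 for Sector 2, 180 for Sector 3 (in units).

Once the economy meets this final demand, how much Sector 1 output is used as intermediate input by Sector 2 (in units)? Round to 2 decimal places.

z_12 = 114.35

I − A =
  [   0.55    -0.25    -0.10]
  [  -0.25     0.85    -0.05]
  [  -0.10     0.00     0.85]
Cofactors of I−A, C_ij = (−1)^(i+j)·(minor ij) (rows/columns in the sector order above):
  C_11 = (0.85)(0.85) − (-0.05)(0.00) = 0.7225
  C_12 = −[(-0.25)(0.85) − (-0.05)(-0.10)] = 0.2175
  C_13 = (-0.25)(0.00) − (0.85)(-0.10) = 0.0850
  C_21 = −[(-0.25)(0.85) − (-0.10)(0.00)] = 0.2125
  C_22 = (0.55)(0.85) − (-0.10)(-0.10) = 0.4575
  C_23 = −[(0.55)(0.00) − (-0.25)(-0.10)] = 0.0250
  C_31 = (-0.25)(-0.05) − (-0.10)(0.85) = 0.0975
  C_32 = −[(0.55)(-0.05) − (-0.10)(-0.25)] = 0.0525
  C_33 = (0.55)(0.85) − (-0.25)(-0.25) = 0.4050
det(I−A) = Σ_j (I−A)_1j·C_1j = (0.55)(0.7225) + (-0.25)(0.2175) + (-0.10)(0.0850) = 0.3345
adj(I−A) = Cᵀ =
  [ 0.7225   0.2125   0.0975]
  [ 0.2175   0.4575   0.0525]
  [ 0.0850   0.0250   0.4050]
(I − A)⁻¹ = adj(I−A) / det(I−A) ≈
  [   2.1599     0.6353     0.2915]
  [   0.6502     1.3677     0.1570]
  [   0.2541     0.0747     1.2108]
First solve x = (I − A)⁻¹ d = adj(I−A)·d / det(I−A); in particular x_2 = (0.2175·50 + 0.4575·290 + 0.0525·180) / 0.3345 = 153.00 / 0.3345 ≈ 457.3991.
Intermediate flow from 1 to 2: z_12 = a_12 · x_2 = 0.25 × 153.00 / 0.3345 = 38.25 / 0.3345 ≈ 114.35.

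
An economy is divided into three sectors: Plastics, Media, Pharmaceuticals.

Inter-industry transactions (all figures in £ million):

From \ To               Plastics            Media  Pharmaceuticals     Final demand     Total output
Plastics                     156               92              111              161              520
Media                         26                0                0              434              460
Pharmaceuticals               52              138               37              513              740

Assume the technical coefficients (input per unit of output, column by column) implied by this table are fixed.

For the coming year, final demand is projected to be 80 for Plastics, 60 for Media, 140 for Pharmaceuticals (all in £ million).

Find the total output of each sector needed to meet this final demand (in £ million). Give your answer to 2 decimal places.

x_1 = 174.07, x_2 = 68.70, x_3 = 187.39

Technical coefficients a_ij = z_ij / X_j:
  a_11 = 156/520 = 0.30, a_21 = 26/520 = 0.05, a_31 = 52/520 = 0.10
  a_12 = 92/460 = 0.20, a_22 = 0/460 = 0.00, a_32 = 138/460 = 0.30
  a_13 = 111/740 = 0.15, a_23 = 0/740 = 0.00, a_33 = 37/740 = 0.05
I − A =
  [   0.70    -0.20    -0.15]
  [  -0.05     1.00     0.00]
  [  -0.10    -0.30     0.95]
Cofactors of I−A, C_ij = (−1)^(i+j)·(minor ij) (rows/columns in the sector order above):
  C_11 = (1.00)(0.95) − (0.00)(-0.30) = 0.9500
  C_12 = −[(-0.05)(0.95) − (0.00)(-0.10)] = 0.0475
  C_13 = (-0.05)(-0.30) − (1.00)(-0.10) = 0.1150
  C_21 = −[(-0.20)(0.95) − (-0.15)(-0.30)] = 0.2350
  C_22 = (0.70)(0.95) − (-0.15)(-0.10) = 0.6500
  C_23 = −[(0.70)(-0.30) − (-0.20)(-0.10)] = 0.2300
  C_31 = (-0.20)(0.00) − (-0.15)(1.00) = 0.1500
  C_32 = −[(0.70)(0.00) − (-0.15)(-0.05)] = 0.0075
  C_33 = (0.70)(1.00) − (-0.20)(-0.05) = 0.6900
det(I−A) = Σ_j (I−A)_1j·C_1j = (0.70)(0.9500) + (-0.20)(0.0475) + (-0.15)(0.1150) = 0.63825
adj(I−A) = Cᵀ =
  [ 0.9500   0.2350   0.1500]
  [ 0.0475   0.6500   0.0075]
  [ 0.1150   0.2300   0.6900]
(I − A)⁻¹ = adj(I−A) / det(I−A) ≈
  [   1.4884     0.3682     0.2350]
  [   0.0744     1.0184     0.0118]
  [   0.1802     0.3604     1.0811]
x = (I − A)⁻¹ d = adj(I−A)·d / det(I−A), with det(I−A) = 0.63825:
  x_1 = (0.9500·80 + 0.2350·60 + 0.1500·140) / 0.63825 = 111.10 / 0.63825 ≈ 174.07
  x_2 = (0.0475·80 + 0.6500·60 + 0.0075·140) / 0.63825 = 43.85 / 0.63825 ≈ 68.70
  x_3 = (0.1150·80 + 0.2300·60 + 0.6900·140) / 0.63825 = 119.60 / 0.63825 ≈ 187.39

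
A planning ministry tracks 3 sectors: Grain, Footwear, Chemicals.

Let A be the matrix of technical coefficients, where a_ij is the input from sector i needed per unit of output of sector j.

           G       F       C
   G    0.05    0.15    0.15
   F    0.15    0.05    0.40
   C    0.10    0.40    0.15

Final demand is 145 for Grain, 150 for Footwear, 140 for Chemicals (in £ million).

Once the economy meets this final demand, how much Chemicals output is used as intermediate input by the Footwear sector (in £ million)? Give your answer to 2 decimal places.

z_CF = 140.81

I − A =
  [   0.95    -0.15    -0.15]
  [  -0.15     0.95    -0.40]
  [  -0.10    -0.40     0.85]
Cofactors of I−A, C_ij = (−1)^(i+j)·(minor ij) (rows/columns in the sector order above):
  C_11 = (0.95)(0.85) − (-0.40)(-0.40) = 0.6475
  C_12 = −[(-0.15)(0.85) − (-0.40)(-0.10)] = 0.1675
  C_13 = (-0.15)(-0.40) − (0.95)(-0.10) = 0.1550
  C_21 = −[(-0.15)(0.85) − (-0.15)(-0.40)] = 0.1875
  C_22 = (0.95)(0.85) − (-0.15)(-0.10) = 0.7925
  C_23 = −[(0.95)(-0.40) − (-0.15)(-0.10)] = 0.3950
  C_31 = (-0.15)(-0.40) − (-0.15)(0.95) = 0.2025
  C_32 = −[(0.95)(-0.40) − (-0.15)(-0.15)] = 0.4025
  C_33 = (0.95)(0.95) − (-0.15)(-0.15) = 0.8800
det(I−A) = Σ_j (I−A)_1j·C_1j = (0.95)(0.6475) + (-0.15)(0.1675) + (-0.15)(0.1550) = 0.56675
adj(I−A) = Cᵀ =
  [ 0.6475   0.1875   0.2025]
  [ 0.1675   0.7925   0.4025]
  [ 0.1550   0.3950   0.8800]
(I − A)⁻¹ = adj(I−A) / det(I−A) ≈
  [   1.1425     0.3308     0.3573]
  [   0.2955     1.3983     0.7102]
  [   0.2735     0.6970     1.5527]
First solve x = (I − A)⁻¹ d = adj(I−A)·d / det(I−A); in particular x_F = (0.1675·145 + 0.7925·150 + 0.4025·140) / 0.56675 = 199.5125 / 0.56675 ≈ 352.0291.
Intermediate flow from C to F: z_CF = a_CF · x_F = 0.40 × 199.5125 / 0.56675 = 79.805 / 0.56675 ≈ 140.81.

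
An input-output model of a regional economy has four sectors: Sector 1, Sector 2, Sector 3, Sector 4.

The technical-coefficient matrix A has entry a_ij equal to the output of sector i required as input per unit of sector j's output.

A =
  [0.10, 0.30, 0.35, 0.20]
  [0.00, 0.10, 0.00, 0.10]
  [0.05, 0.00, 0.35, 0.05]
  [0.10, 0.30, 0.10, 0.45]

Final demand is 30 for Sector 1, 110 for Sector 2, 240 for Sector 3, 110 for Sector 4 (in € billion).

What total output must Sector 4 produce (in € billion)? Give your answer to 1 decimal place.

I − A =
  [   0.90    -0.30    -0.35    -0.20]
  [   0.00     0.90     0.00    -0.10]
  [  -0.05     0.00     0.65    -0.05]
  [  -0.10    -0.30    -0.10     0.55]
Compute the cofactors C_ij = (−1)^(i+j)·(3×3 minor ij) of I−A; the adjugate is their transpose:
adj(I−A) = Cᵀ =
  [ 0.297750   0.150000   0.183750   0.152250]
  [ 0.007000   0.291875   0.012500   0.056750]
  [ 0.027750   0.026250   0.397500   0.051000]
  [ 0.063000   0.191250   0.112500   0.510750]
det(I−A) = Σ_j (I−A)_1j·C_1j = (0.90)(0.297750) + (-0.30)(0.007000) + (-0.35)(0.027750) + (-0.20)(0.063000) = 0.2435625
(I − A)⁻¹ = adj(I−A) / det(I−A) ≈
  [   1.2225     0.6159     0.7544     0.6251]
  [   0.0287     1.1984     0.0513     0.2330]
  [   0.1139     0.1078     1.6320     0.2094]
  [   0.2587     0.7852     0.4619     2.0970]
x = (I − A)⁻¹ d = adj(I−A)·d / det(I−A), with det(I−A) = 0.2435625:
  x_1 = (0.297750·30 + 0.150000·110 + 0.183750·240 + 0.152250·110) / 0.2435625 = 86.28 / 0.2435625 ≈ 354.2
  x_2 = (0.007000·30 + 0.291875·110 + 0.012500·240 + 0.056750·110) / 0.2435625 = 41.55875 / 0.2435625 ≈ 170.6
  x_3 = (0.027750·30 + 0.026250·110 + 0.397500·240 + 0.051000·110) / 0.2435625 = 104.73 / 0.2435625 ≈ 430.0
  x_4 = (0.063000·30 + 0.191250·110 + 0.112500·240 + 0.510750·110) / 0.2435625 = 106.11 / 0.2435625 ≈ 435.7

x_4 = 435.7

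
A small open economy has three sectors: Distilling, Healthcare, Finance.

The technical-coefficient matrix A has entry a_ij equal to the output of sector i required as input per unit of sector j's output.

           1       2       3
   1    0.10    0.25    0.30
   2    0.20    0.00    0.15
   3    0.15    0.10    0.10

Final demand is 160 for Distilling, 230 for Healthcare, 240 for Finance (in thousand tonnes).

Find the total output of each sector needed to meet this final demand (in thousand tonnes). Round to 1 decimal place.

x_1 = 404.7, x_2 = 367.2, x_3 = 374.9

I − A =
  [   0.90    -0.25    -0.30]
  [  -0.20     1.00    -0.15]
  [  -0.15    -0.10     0.90]
Cofactors of I−A, C_ij = (−1)^(i+j)·(minor ij) (rows/columns in the sector order above):
  C_11 = (1.00)(0.90) − (-0.15)(-0.10) = 0.8850
  C_12 = −[(-0.20)(0.90) − (-0.15)(-0.15)] = 0.2025
  C_13 = (-0.20)(-0.10) − (1.00)(-0.15) = 0.1700
  C_21 = −[(-0.25)(0.90) − (-0.30)(-0.10)] = 0.2550
  C_22 = (0.90)(0.90) − (-0.30)(-0.15) = 0.7650
  C_23 = −[(0.90)(-0.10) − (-0.25)(-0.15)] = 0.1275
  C_31 = (-0.25)(-0.15) − (-0.30)(1.00) = 0.3375
  C_32 = −[(0.90)(-0.15) − (-0.30)(-0.20)] = 0.1950
  C_33 = (0.90)(1.00) − (-0.25)(-0.20) = 0.8500
det(I−A) = Σ_j (I−A)_1j·C_1j = (0.90)(0.8850) + (-0.25)(0.2025) + (-0.30)(0.1700) = 0.694875
adj(I−A) = Cᵀ =
  [ 0.8850   0.2550   0.3375]
  [ 0.2025   0.7650   0.1950]
  [ 0.1700   0.1275   0.8500]
(I − A)⁻¹ = adj(I−A) / det(I−A) ≈
  [   1.2736     0.3670     0.4857]
  [   0.2914     1.1009     0.2806]
  [   0.2446     0.1835     1.2232]
x = (I − A)⁻¹ d = adj(I−A)·d / det(I−A), with det(I−A) = 0.694875:
  x_1 = (0.8850·160 + 0.2550·230 + 0.3375·240) / 0.694875 = 281.25 / 0.694875 ≈ 404.7
  x_2 = (0.2025·160 + 0.7650·230 + 0.1950·240) / 0.694875 = 255.15 / 0.694875 ≈ 367.2
  x_3 = (0.1700·160 + 0.1275·230 + 0.8500·240) / 0.694875 = 260.525 / 0.694875 ≈ 374.9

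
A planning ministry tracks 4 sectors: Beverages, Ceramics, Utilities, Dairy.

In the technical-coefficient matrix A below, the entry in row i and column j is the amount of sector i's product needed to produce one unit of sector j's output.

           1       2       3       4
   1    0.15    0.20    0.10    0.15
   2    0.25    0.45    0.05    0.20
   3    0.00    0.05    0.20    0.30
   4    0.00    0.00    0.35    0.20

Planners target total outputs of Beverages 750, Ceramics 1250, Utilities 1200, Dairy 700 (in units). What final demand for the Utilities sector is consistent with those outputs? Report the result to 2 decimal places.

I − A =
  [   0.85    -0.20    -0.10    -0.15]
  [  -0.25     0.55    -0.05    -0.20]
  [   0.00    -0.05     0.80    -0.30]
  [   0.00     0.00    -0.35     0.80]
d = (I − A) x:
  d_1 = (+0.85)·750 + (-0.20)·1250 + (-0.10)·1200 + (-0.15)·700 = 162.50
  d_2 = (-0.25)·750 + (+0.55)·1250 + (-0.05)·1200 + (-0.20)·700 = 300.00
  d_3 = (+0.00)·750 + (-0.05)·1250 + (+0.80)·1200 + (-0.30)·700 = 687.50
  d_4 = (+0.00)·750 + (+0.00)·1250 + (-0.35)·1200 + (+0.80)·700 = 140.00

d_3 = 687.50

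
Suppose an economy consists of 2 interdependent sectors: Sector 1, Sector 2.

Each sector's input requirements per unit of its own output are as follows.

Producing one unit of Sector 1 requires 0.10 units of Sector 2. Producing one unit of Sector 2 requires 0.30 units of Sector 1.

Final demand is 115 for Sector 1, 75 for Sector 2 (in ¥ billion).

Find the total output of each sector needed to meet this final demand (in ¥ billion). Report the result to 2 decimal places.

I − A =
  [   1.00    -0.30]
  [  -0.10     1.00]
det(I−A) = (1.00)(1.00) − (-0.30)(-0.10) = 0.9700
adj(I−A) = [[1.00, 0.30], [0.10, 1.00]]
(I − A)⁻¹ = adj(I−A) / det(I−A) ≈
  [   1.0309     0.3093]
  [   0.1031     1.0309]
x = (I − A)⁻¹ d = adj(I−A)·d / det(I−A), with det(I−A) = 0.9700:
  x_1 = (1.00·115 + 0.30·75) / 0.9700 = 137.50 / 0.9700 ≈ 141.75
  x_2 = (0.10·115 + 1.00·75) / 0.9700 = 86.50 / 0.9700 ≈ 89.18

x_1 = 141.75, x_2 = 89.18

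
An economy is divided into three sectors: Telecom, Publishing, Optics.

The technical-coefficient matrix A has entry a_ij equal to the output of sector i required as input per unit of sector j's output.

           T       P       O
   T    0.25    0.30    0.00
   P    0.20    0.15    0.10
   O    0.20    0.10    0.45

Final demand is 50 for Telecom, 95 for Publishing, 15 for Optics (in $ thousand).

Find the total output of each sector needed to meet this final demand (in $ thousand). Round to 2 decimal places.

x_T = 128.24, x_P = 153.93, x_O = 101.89

I − A =
  [   0.75    -0.30     0.00]
  [  -0.20     0.85    -0.10]
  [  -0.20    -0.10     0.55]
Cofactors of I−A, C_ij = (−1)^(i+j)·(minor ij) (rows/columns in the sector order above):
  C_11 = (0.85)(0.55) − (-0.10)(-0.10) = 0.4575
  C_12 = −[(-0.20)(0.55) − (-0.10)(-0.20)] = 0.1300
  C_13 = (-0.20)(-0.10) − (0.85)(-0.20) = 0.1900
  C_21 = −[(-0.30)(0.55) − (0.00)(-0.10)] = 0.1650
  C_22 = (0.75)(0.55) − (0.00)(-0.20) = 0.4125
  C_23 = −[(0.75)(-0.10) − (-0.30)(-0.20)] = 0.1350
  C_31 = (-0.30)(-0.10) − (0.00)(0.85) = 0.0300
  C_32 = −[(0.75)(-0.10) − (0.00)(-0.20)] = 0.0750
  C_33 = (0.75)(0.85) − (-0.30)(-0.20) = 0.5775
det(I−A) = Σ_j (I−A)_1j·C_1j = (0.75)(0.4575) + (-0.30)(0.1300) + (0.00)(0.1900) = 0.304125
adj(I−A) = Cᵀ =
  [ 0.4575   0.1650   0.0300]
  [ 0.1300   0.4125   0.0750]
  [ 0.1900   0.1350   0.5775]
(I − A)⁻¹ = adj(I−A) / det(I−A) ≈
  [   1.5043     0.5425     0.0986]
  [   0.4275     1.3564     0.2466]
  [   0.6247     0.4439     1.8989]
x = (I − A)⁻¹ d = adj(I−A)·d / det(I−A), with det(I−A) = 0.304125:
  x_T = (0.4575·50 + 0.1650·95 + 0.0300·15) / 0.304125 = 39.00 / 0.304125 ≈ 128.24
  x_P = (0.1300·50 + 0.4125·95 + 0.0750·15) / 0.304125 = 46.8125 / 0.304125 ≈ 153.93
  x_O = (0.1900·50 + 0.1350·95 + 0.5775·15) / 0.304125 = 30.9875 / 0.304125 ≈ 101.89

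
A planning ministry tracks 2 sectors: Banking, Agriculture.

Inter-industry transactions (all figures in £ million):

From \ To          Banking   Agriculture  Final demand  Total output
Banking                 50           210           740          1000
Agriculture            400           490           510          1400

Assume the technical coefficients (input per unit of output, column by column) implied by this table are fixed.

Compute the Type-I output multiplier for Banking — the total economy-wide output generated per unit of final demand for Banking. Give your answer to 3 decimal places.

m_B = 1.883

Technical coefficients a_ij = z_ij / X_j:
  a_BB = 50/1000 = 0.05, a_AB = 400/1000 = 0.40
  a_BA = 210/1400 = 0.15, a_AA = 490/1400 = 0.35
I − A =
  [   0.95    -0.15]
  [  -0.40     0.65]
det(I−A) = (0.95)(0.65) − (-0.15)(-0.40) = 0.5575
adj(I−A) = [[0.65, 0.15], [0.40, 0.95]]
(I − A)⁻¹ = adj(I−A) / det(I−A) ≈
  [   1.1659     0.2691]
  [   0.7175     1.7040]
The output multiplier for sector j is the column-j sum of the Leontief inverse (I − A)⁻¹ = adj(I−A) / det(I−A).
Column B of adj(I−A): (0.65, 0.40); det(I−A) = 0.5575.
m_B = (0.65 + 0.40) / 0.5575 = 1.05 / 0.5575 ≈ 1.883.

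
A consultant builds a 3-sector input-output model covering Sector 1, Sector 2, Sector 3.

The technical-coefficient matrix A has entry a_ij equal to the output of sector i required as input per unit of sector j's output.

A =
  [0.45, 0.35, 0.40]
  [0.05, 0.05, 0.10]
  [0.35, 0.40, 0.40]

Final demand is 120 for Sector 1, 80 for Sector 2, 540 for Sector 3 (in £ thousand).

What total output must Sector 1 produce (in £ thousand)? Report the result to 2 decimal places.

I − A =
  [   0.55    -0.35    -0.40]
  [  -0.05     0.95    -0.10]
  [  -0.35    -0.40     0.60]
Cofactors of I−A, C_ij = (−1)^(i+j)·(minor ij) (rows/columns in the sector order above):
  C_11 = (0.95)(0.60) − (-0.10)(-0.40) = 0.5300
  C_12 = −[(-0.05)(0.60) − (-0.10)(-0.35)] = 0.0650
  C_13 = (-0.05)(-0.40) − (0.95)(-0.35) = 0.3525
  C_21 = −[(-0.35)(0.60) − (-0.40)(-0.40)] = 0.3700
  C_22 = (0.55)(0.60) − (-0.40)(-0.35) = 0.1900
  C_23 = −[(0.55)(-0.40) − (-0.35)(-0.35)] = 0.3425
  C_31 = (-0.35)(-0.10) − (-0.40)(0.95) = 0.4150
  C_32 = −[(0.55)(-0.10) − (-0.40)(-0.05)] = 0.0750
  C_33 = (0.55)(0.95) − (-0.35)(-0.05) = 0.5050
det(I−A) = Σ_j (I−A)_1j·C_1j = (0.55)(0.5300) + (-0.35)(0.0650) + (-0.40)(0.3525) = 0.12775
adj(I−A) = Cᵀ =
  [ 0.5300   0.3700   0.4150]
  [ 0.0650   0.1900   0.0750]
  [ 0.3525   0.3425   0.5050]
(I − A)⁻¹ = adj(I−A) / det(I−A) ≈
  [   4.1487     2.8963     3.2485]
  [   0.5088     1.4873     0.5871]
  [   2.7593     2.6810     3.9530]
x = (I − A)⁻¹ d = adj(I−A)·d / det(I−A), with det(I−A) = 0.12775:
  x_1 = (0.5300·120 + 0.3700·80 + 0.4150·540) / 0.12775 = 317.30 / 0.12775 ≈ 2483.76
  x_2 = (0.0650·120 + 0.1900·80 + 0.0750·540) / 0.12775 = 63.50 / 0.12775 ≈ 497.06
  x_3 = (0.3525·120 + 0.3425·80 + 0.5050·540) / 0.12775 = 342.40 / 0.12775 ≈ 2680.23

x_1 = 2483.76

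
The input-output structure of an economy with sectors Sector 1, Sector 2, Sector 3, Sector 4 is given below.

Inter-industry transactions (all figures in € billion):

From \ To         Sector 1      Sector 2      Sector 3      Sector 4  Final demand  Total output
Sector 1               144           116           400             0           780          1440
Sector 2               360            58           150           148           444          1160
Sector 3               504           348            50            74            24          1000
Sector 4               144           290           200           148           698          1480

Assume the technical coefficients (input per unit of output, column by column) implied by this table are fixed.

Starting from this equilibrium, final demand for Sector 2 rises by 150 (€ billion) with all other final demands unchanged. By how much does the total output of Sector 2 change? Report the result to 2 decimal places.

Δx_2 = 196.66

Technical coefficients a_ij = z_ij / X_j:
  a_11 = 144/1440 = 0.10, a_21 = 360/1440 = 0.25, a_31 = 504/1440 = 0.35, a_41 = 144/1440 = 0.10
  a_12 = 116/1160 = 0.10, a_22 = 58/1160 = 0.05, a_32 = 348/1160 = 0.30, a_42 = 290/1160 = 0.25
  a_13 = 400/1000 = 0.40, a_23 = 150/1000 = 0.15, a_33 = 50/1000 = 0.05, a_43 = 200/1000 = 0.20
  a_14 = 0/1480 = 0.00, a_24 = 148/1480 = 0.10, a_34 = 74/1480 = 0.05, a_44 = 148/1480 = 0.10
I − A =
  [   0.90    -0.10    -0.40     0.00]
  [  -0.25     0.95    -0.15    -0.10]
  [  -0.35    -0.30     0.95    -0.05]
  [  -0.10    -0.25    -0.20     0.90]
Compute the cofactors C_ij = (−1)^(i+j)·(3×3 minor ij) of I−A; the adjugate is their transpose:
adj(I−A) = Cᵀ =
  [ 0.730625   0.197500   0.347500   0.041250]
  [ 0.275750   0.632500   0.233500   0.083250]
  [ 0.368875   0.286250   0.723500   0.072000]
  [ 0.239750   0.261250   0.264250   0.579750]
det(I−A) = Σ_j (I−A)_1j·C_1j = (0.90)(0.730625) + (-0.10)(0.275750) + (-0.40)(0.368875) + (0.00)(0.239750) = 0.4824375
(I − A)⁻¹ = adj(I−A) / det(I−A) ≈
  [   1.5144     0.4094     0.7203     0.0855]
  [   0.5716     1.3111     0.4840     0.1726]
  [   0.7646     0.5933     1.4997     0.1492]
  [   0.4970     0.5415     0.5477     1.2017]
Δx = (I − A)⁻¹ Δd with Δd having +150 in the Sector 2 component and 0 elsewhere.
So Δx_2 = L_22 · (+150), where L_22 = adj(I−A)_22 / det(I−A) = 0.632500 / 0.4824375.
Δx_2 = 0.632500 × (+150) / 0.4824375 = 94.875 / 0.4824375 ≈ 196.66.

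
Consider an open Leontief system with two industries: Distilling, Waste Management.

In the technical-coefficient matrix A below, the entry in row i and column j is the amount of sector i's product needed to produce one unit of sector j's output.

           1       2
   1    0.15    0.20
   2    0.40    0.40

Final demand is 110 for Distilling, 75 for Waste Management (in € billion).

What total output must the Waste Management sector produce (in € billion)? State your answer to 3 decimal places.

I − A =
  [   0.85    -0.20]
  [  -0.40     0.60]
det(I−A) = (0.85)(0.60) − (-0.20)(-0.40) = 0.4300
adj(I−A) = [[0.60, 0.20], [0.40, 0.85]]
(I − A)⁻¹ = adj(I−A) / det(I−A) ≈
  [   1.3953     0.4651]
  [   0.9302     1.9767]
x = (I − A)⁻¹ d = adj(I−A)·d / det(I−A), with det(I−A) = 0.4300:
  x_1 = (0.60·110 + 0.20·75) / 0.4300 = 81.00 / 0.4300 ≈ 188.372
  x_2 = (0.40·110 + 0.85·75) / 0.4300 = 107.75 / 0.4300 ≈ 250.581

x_2 = 250.581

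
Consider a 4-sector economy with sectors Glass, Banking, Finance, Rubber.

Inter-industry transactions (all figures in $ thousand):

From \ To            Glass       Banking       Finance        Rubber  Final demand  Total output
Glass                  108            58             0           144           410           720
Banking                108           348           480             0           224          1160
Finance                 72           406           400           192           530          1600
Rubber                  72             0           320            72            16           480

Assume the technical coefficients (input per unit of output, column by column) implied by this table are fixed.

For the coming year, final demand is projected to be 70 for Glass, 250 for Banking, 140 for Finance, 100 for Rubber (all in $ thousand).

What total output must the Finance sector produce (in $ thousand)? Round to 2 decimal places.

x_3 = 720.28

Technical coefficients a_ij = z_ij / X_j:
  a_11 = 108/720 = 0.15, a_21 = 108/720 = 0.15, a_31 = 72/720 = 0.10, a_41 = 72/720 = 0.10
  a_12 = 58/1160 = 0.05, a_22 = 348/1160 = 0.30, a_32 = 406/1160 = 0.35, a_42 = 0/1160 = 0.00
  a_13 = 0/1600 = 0.00, a_23 = 480/1600 = 0.30, a_33 = 400/1600 = 0.25, a_43 = 320/1600 = 0.20
  a_14 = 144/480 = 0.30, a_24 = 0/480 = 0.00, a_34 = 192/480 = 0.40, a_44 = 72/480 = 0.15
I − A =
  [   0.85    -0.05     0.00    -0.30]
  [  -0.15     0.70    -0.30     0.00]
  [  -0.10    -0.35     0.75    -0.40]
  [  -0.10     0.00    -0.20     0.85]
Compute the cofactors C_ij = (−1)^(i+j)·(3×3 minor ij) of I−A; the adjugate is their transpose:
adj(I−A) = Cᵀ =
  [ 0.301000   0.048875   0.054750   0.132000]
  [ 0.121125   0.445375   0.216750   0.144750]
  [ 0.132125   0.248625   0.478375   0.271750]
  [ 0.066500   0.064250   0.119000   0.349875]
det(I−A) = Σ_j (I−A)_1j·C_1j = (0.85)(0.301000) + (-0.05)(0.121125) + (0.00)(0.132125) + (-0.30)(0.066500) = 0.22984375
(I − A)⁻¹ = adj(I−A) / det(I−A) ≈
  [   1.3096     0.2126     0.2382     0.5743]
  [   0.5270     1.9377     0.9430     0.6298]
  [   0.5748     1.0817     2.0813     1.1823]
  [   0.2893     0.2795     0.5177     1.5222]
x = (I − A)⁻¹ d = adj(I−A)·d / det(I−A), with det(I−A) = 0.22984375:
  x_1 = (0.301000·70 + 0.048875·250 + 0.054750·140 + 0.132000·100) / 0.22984375 = 54.15375 / 0.22984375 ≈ 235.61
  x_2 = (0.121125·70 + 0.445375·250 + 0.216750·140 + 0.144750·100) / 0.22984375 = 164.6425 / 0.22984375 ≈ 716.32
  x_3 = (0.132125·70 + 0.248625·250 + 0.478375·140 + 0.271750·100) / 0.22984375 = 165.5525 / 0.22984375 ≈ 720.28
  x_4 = (0.066500·70 + 0.064250·250 + 0.119000·140 + 0.349875·100) / 0.22984375 = 72.365 / 0.22984375 ≈ 314.84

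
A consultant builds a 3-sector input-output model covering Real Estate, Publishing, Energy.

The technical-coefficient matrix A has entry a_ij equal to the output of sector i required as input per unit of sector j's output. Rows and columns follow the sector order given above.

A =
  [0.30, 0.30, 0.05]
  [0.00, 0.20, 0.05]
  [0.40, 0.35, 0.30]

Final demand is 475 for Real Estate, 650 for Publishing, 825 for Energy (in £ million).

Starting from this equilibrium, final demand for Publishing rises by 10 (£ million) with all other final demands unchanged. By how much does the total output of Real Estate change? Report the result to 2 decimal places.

I − A =
  [   0.70    -0.30    -0.05]
  [   0.00     0.80    -0.05]
  [  -0.40    -0.35     0.70]
Cofactors of I−A, C_ij = (−1)^(i+j)·(minor ij) (rows/columns in the sector order above):
  C_11 = (0.80)(0.70) − (-0.05)(-0.35) = 0.5425
  C_12 = −[(0.00)(0.70) − (-0.05)(-0.40)] = 0.0200
  C_13 = (0.00)(-0.35) − (0.80)(-0.40) = 0.3200
  C_21 = −[(-0.30)(0.70) − (-0.05)(-0.35)] = 0.2275
  C_22 = (0.70)(0.70) − (-0.05)(-0.40) = 0.4700
  C_23 = −[(0.70)(-0.35) − (-0.30)(-0.40)] = 0.3650
  C_31 = (-0.30)(-0.05) − (-0.05)(0.80) = 0.0550
  C_32 = −[(0.70)(-0.05) − (-0.05)(0.00)] = 0.0350
  C_33 = (0.70)(0.80) − (-0.30)(0.00) = 0.5600
det(I−A) = Σ_j (I−A)_1j·C_1j = (0.70)(0.5425) + (-0.30)(0.0200) + (-0.05)(0.3200) = 0.35775
adj(I−A) = Cᵀ =
  [ 0.5425   0.2275   0.0550]
  [ 0.0200   0.4700   0.0350]
  [ 0.3200   0.3650   0.5600]
(I − A)⁻¹ = adj(I−A) / det(I−A) ≈
  [   1.5164     0.6359     0.1537]
  [   0.0559     1.3138     0.0978]
  [   0.8945     1.0203     1.5653]
Δx = (I − A)⁻¹ Δd with Δd having +10 in the Publishing component and 0 elsewhere.
So Δx_R = L_RP · (+10), where L_RP = adj(I−A)_RP / det(I−A) = 0.2275 / 0.35775.
Δx_R = 0.2275 × (+10) / 0.35775 = 2.275 / 0.35775 ≈ 6.36.

Δx_R = 6.36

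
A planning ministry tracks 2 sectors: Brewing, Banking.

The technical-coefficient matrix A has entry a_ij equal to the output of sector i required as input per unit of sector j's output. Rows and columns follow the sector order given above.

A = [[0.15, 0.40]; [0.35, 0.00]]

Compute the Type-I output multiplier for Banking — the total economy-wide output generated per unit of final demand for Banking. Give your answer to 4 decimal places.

I − A =
  [   0.85    -0.40]
  [  -0.35     1.00]
det(I−A) = (0.85)(1.00) − (-0.40)(-0.35) = 0.7100
adj(I−A) = [[1.00, 0.40], [0.35, 0.85]]
(I − A)⁻¹ = adj(I−A) / det(I−A) ≈
  [   1.40845     0.56338]
  [   0.49296     1.19718]
The output multiplier for sector j is the column-j sum of the Leontief inverse (I − A)⁻¹ = adj(I−A) / det(I−A).
Column 2 of adj(I−A): (0.40, 0.85); det(I−A) = 0.7100.
m_2 = (0.40 + 0.85) / 0.7100 = 1.25 / 0.7100 ≈ 1.7606.

m_2 = 1.7606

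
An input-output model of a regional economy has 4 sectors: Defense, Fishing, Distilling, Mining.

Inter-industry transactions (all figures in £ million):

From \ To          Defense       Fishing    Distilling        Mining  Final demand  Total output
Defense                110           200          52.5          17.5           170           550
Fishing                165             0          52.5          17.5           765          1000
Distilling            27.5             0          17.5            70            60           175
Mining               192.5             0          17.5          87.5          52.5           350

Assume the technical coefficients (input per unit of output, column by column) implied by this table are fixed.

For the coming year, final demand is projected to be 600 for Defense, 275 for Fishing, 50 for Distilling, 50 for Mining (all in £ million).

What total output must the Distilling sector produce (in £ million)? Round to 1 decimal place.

x_3 = 245.2

Technical coefficients a_ij = z_ij / X_j:
  a_11 = 110/550 = 0.20, a_21 = 165/550 = 0.30, a_31 = 27.5/550 = 0.05, a_41 = 192.5/550 = 0.35
  a_12 = 200/1000 = 0.20, a_22 = 0/1000 = 0.00, a_32 = 0/1000 = 0.00, a_42 = 0/1000 = 0.00
  a_13 = 52.5/175 = 0.30, a_23 = 52.5/175 = 0.30, a_33 = 17.5/175 = 0.10, a_43 = 17.5/175 = 0.10
  a_14 = 17.5/350 = 0.05, a_24 = 17.5/350 = 0.05, a_34 = 70/350 = 0.20, a_44 = 87.5/350 = 0.25
I − A =
  [   0.80    -0.20    -0.30    -0.05]
  [  -0.30     1.00    -0.30    -0.05]
  [  -0.05     0.00     0.90    -0.20]
  [  -0.35     0.00    -0.10     0.75]
Compute the cofactors C_ij = (−1)^(i+j)·(3×3 minor ij) of I−A; the adjugate is their transpose:
adj(I−A) = Cᵀ =
  [ 0.65500   0.13100   0.27600   0.12600]
  [ 0.24475   0.47575   0.25300   0.11550]
  [ 0.10750   0.02150   0.53400   0.15100]
  [ 0.32000   0.06400   0.20000   0.64800]
det(I−A) = Σ_j (I−A)_1j·C_1j = (0.80)(0.65500) + (-0.20)(0.24475) + (-0.30)(0.10750) + (-0.05)(0.32000) = 0.4268
(I − A)⁻¹ = adj(I−A) / det(I−A) ≈
  [   1.5347     0.3069     0.6467     0.2952]
  [   0.5735     1.1147     0.5928     0.2706]
  [   0.2519     0.0504     1.2512     0.3538]
  [   0.7498     0.1500     0.4686     1.5183]
x = (I − A)⁻¹ d = adj(I−A)·d / det(I−A), with det(I−A) = 0.4268:
  x_1 = (0.65500·600 + 0.13100·275 + 0.27600·50 + 0.12600·50) / 0.4268 = 449.125 / 0.4268 ≈ 1052.3
  x_2 = (0.24475·600 + 0.47575·275 + 0.25300·50 + 0.11550·50) / 0.4268 = 296.10625 / 0.4268 ≈ 693.8
  x_3 = (0.10750·600 + 0.02150·275 + 0.53400·50 + 0.15100·50) / 0.4268 = 104.6625 / 0.4268 ≈ 245.2
  x_4 = (0.32000·600 + 0.06400·275 + 0.20000·50 + 0.64800·50) / 0.4268 = 252.00 / 0.4268 ≈ 590.4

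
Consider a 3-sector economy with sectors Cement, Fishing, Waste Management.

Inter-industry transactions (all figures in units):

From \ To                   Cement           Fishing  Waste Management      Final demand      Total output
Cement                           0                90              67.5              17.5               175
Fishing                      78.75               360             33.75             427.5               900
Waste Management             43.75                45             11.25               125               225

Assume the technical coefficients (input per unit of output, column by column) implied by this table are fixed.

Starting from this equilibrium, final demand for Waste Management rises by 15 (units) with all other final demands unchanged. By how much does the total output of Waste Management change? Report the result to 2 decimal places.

Δx_W = 17.93

Technical coefficients a_ij = z_ij / X_j:
  a_CC = 0/175 = 0.00, a_FC = 78.75/175 = 0.45, a_WC = 43.75/175 = 0.25
  a_CF = 90/900 = 0.10, a_FF = 360/900 = 0.40, a_WF = 45/900 = 0.05
  a_CW = 67.5/225 = 0.30, a_FW = 33.75/225 = 0.15, a_WW = 11.25/225 = 0.05
I − A =
  [   1.00    -0.10    -0.30]
  [  -0.45     0.60    -0.15]
  [  -0.25    -0.05     0.95]
Cofactors of I−A, C_ij = (−1)^(i+j)·(minor ij) (rows/columns in the sector order above):
  C_11 = (0.60)(0.95) − (-0.15)(-0.05) = 0.5625
  C_12 = −[(-0.45)(0.95) − (-0.15)(-0.25)] = 0.4650
  C_13 = (-0.45)(-0.05) − (0.60)(-0.25) = 0.1725
  C_21 = −[(-0.10)(0.95) − (-0.30)(-0.05)] = 0.1100
  C_22 = (1.00)(0.95) − (-0.30)(-0.25) = 0.8750
  C_23 = −[(1.00)(-0.05) − (-0.10)(-0.25)] = 0.0750
  C_31 = (-0.10)(-0.15) − (-0.30)(0.60) = 0.1950
  C_32 = −[(1.00)(-0.15) − (-0.30)(-0.45)] = 0.2850
  C_33 = (1.00)(0.60) − (-0.10)(-0.45) = 0.5550
det(I−A) = Σ_j (I−A)_1j·C_1j = (1.00)(0.5625) + (-0.10)(0.4650) + (-0.30)(0.1725) = 0.46425
adj(I−A) = Cᵀ =
  [ 0.5625   0.1100   0.1950]
  [ 0.4650   0.8750   0.2850]
  [ 0.1725   0.0750   0.5550]
(I − A)⁻¹ = adj(I−A) / det(I−A) ≈
  [   1.2116     0.2369     0.4200]
  [   1.0016     1.8848     0.6139]
  [   0.3716     0.1616     1.1955]
Δx = (I − A)⁻¹ Δd with Δd having +15 in the Waste Management component and 0 elsewhere.
So Δx_W = L_WW · (+15), where L_WW = adj(I−A)_WW / det(I−A) = 0.5550 / 0.46425.
Δx_W = 0.5550 × (+15) / 0.46425 = 8.325 / 0.46425 ≈ 17.93.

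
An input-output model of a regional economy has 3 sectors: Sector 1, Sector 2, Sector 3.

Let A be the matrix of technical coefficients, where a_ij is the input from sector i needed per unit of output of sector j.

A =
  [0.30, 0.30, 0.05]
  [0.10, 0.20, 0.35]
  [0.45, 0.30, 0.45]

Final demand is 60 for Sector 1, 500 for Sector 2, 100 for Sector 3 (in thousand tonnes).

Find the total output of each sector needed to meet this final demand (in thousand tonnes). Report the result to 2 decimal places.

I − A =
  [   0.70    -0.30    -0.05]
  [  -0.10     0.80    -0.35]
  [  -0.45    -0.30     0.55]
Cofactors of I−A, C_ij = (−1)^(i+j)·(minor ij) (rows/columns in the sector order above):
  C_11 = (0.80)(0.55) − (-0.35)(-0.30) = 0.3350
  C_12 = −[(-0.10)(0.55) − (-0.35)(-0.45)] = 0.2125
  C_13 = (-0.10)(-0.30) − (0.80)(-0.45) = 0.3900
  C_21 = −[(-0.30)(0.55) − (-0.05)(-0.30)] = 0.1800
  C_22 = (0.70)(0.55) − (-0.05)(-0.45) = 0.3625
  C_23 = −[(0.70)(-0.30) − (-0.30)(-0.45)] = 0.3450
  C_31 = (-0.30)(-0.35) − (-0.05)(0.80) = 0.1450
  C_32 = −[(0.70)(-0.35) − (-0.05)(-0.10)] = 0.2500
  C_33 = (0.70)(0.80) − (-0.30)(-0.10) = 0.5300
det(I−A) = Σ_j (I−A)_1j·C_1j = (0.70)(0.3350) + (-0.30)(0.2125) + (-0.05)(0.3900) = 0.15125
adj(I−A) = Cᵀ =
  [ 0.3350   0.1800   0.1450]
  [ 0.2125   0.3625   0.2500]
  [ 0.3900   0.3450   0.5300]
(I − A)⁻¹ = adj(I−A) / det(I−A) ≈
  [   2.2149     1.1901     0.9587]
  [   1.4050     2.3967     1.6529]
  [   2.5785     2.2810     3.5041]
x = (I − A)⁻¹ d = adj(I−A)·d / det(I−A), with det(I−A) = 0.15125:
  x_1 = (0.3350·60 + 0.1800·500 + 0.1450·100) / 0.15125 = 124.60 / 0.15125 ≈ 823.80
  x_2 = (0.2125·60 + 0.3625·500 + 0.2500·100) / 0.15125 = 219.00 / 0.15125 ≈ 1447.93
  x_3 = (0.3900·60 + 0.3450·500 + 0.5300·100) / 0.15125 = 248.90 / 0.15125 ≈ 1645.62

x_1 = 823.80, x_2 = 1447.93, x_3 = 1645.62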